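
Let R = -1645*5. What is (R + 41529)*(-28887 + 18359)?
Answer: -350624512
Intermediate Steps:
R = -8225
(R + 41529)*(-28887 + 18359) = (-8225 + 41529)*(-28887 + 18359) = 33304*(-10528) = -350624512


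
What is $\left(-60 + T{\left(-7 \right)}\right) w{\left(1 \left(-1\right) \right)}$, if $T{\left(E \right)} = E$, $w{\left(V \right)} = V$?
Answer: $67$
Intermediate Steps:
$\left(-60 + T{\left(-7 \right)}\right) w{\left(1 \left(-1\right) \right)} = \left(-60 - 7\right) 1 \left(-1\right) = \left(-67\right) \left(-1\right) = 67$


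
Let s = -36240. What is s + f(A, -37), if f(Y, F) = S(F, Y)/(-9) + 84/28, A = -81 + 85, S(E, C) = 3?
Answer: -108712/3 ≈ -36237.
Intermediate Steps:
A = 4
f(Y, F) = 8/3 (f(Y, F) = 3/(-9) + 84/28 = 3*(-1/9) + 84*(1/28) = -1/3 + 3 = 8/3)
s + f(A, -37) = -36240 + 8/3 = -108712/3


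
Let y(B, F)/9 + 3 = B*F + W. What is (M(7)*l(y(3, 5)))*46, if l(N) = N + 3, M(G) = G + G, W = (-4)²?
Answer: 164220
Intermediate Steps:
W = 16
M(G) = 2*G
y(B, F) = 117 + 9*B*F (y(B, F) = -27 + 9*(B*F + 16) = -27 + 9*(16 + B*F) = -27 + (144 + 9*B*F) = 117 + 9*B*F)
l(N) = 3 + N
(M(7)*l(y(3, 5)))*46 = ((2*7)*(3 + (117 + 9*3*5)))*46 = (14*(3 + (117 + 135)))*46 = (14*(3 + 252))*46 = (14*255)*46 = 3570*46 = 164220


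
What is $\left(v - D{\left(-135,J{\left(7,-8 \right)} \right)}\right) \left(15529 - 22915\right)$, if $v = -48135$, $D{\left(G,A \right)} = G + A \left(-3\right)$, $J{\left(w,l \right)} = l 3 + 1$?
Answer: $355037634$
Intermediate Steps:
$J{\left(w,l \right)} = 1 + 3 l$ ($J{\left(w,l \right)} = 3 l + 1 = 1 + 3 l$)
$D{\left(G,A \right)} = G - 3 A$
$\left(v - D{\left(-135,J{\left(7,-8 \right)} \right)}\right) \left(15529 - 22915\right) = \left(-48135 - \left(-135 - 3 \left(1 + 3 \left(-8\right)\right)\right)\right) \left(15529 - 22915\right) = \left(-48135 - \left(-135 - 3 \left(1 - 24\right)\right)\right) \left(-7386\right) = \left(-48135 - \left(-135 - -69\right)\right) \left(-7386\right) = \left(-48135 - \left(-135 + 69\right)\right) \left(-7386\right) = \left(-48135 - -66\right) \left(-7386\right) = \left(-48135 + 66\right) \left(-7386\right) = \left(-48069\right) \left(-7386\right) = 355037634$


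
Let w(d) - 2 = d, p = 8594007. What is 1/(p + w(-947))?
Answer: 1/8593062 ≈ 1.1637e-7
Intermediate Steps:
w(d) = 2 + d
1/(p + w(-947)) = 1/(8594007 + (2 - 947)) = 1/(8594007 - 945) = 1/8593062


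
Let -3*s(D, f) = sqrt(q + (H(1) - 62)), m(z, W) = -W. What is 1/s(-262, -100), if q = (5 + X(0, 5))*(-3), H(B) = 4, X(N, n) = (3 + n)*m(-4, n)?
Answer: -3*sqrt(47)/47 ≈ -0.43759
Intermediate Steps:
X(N, n) = -n*(3 + n) (X(N, n) = (3 + n)*(-n) = -n*(3 + n))
q = 105 (q = (5 - 1*5*(3 + 5))*(-3) = (5 - 1*5*8)*(-3) = (5 - 40)*(-3) = -35*(-3) = 105)
s(D, f) = -sqrt(47)/3 (s(D, f) = -sqrt(105 + (4 - 62))/3 = -sqrt(105 - 58)/3 = -sqrt(47)/3)
1/s(-262, -100) = 1/(-sqrt(47)/3) = -3*sqrt(47)/47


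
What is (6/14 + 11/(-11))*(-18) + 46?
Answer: 394/7 ≈ 56.286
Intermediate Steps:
(6/14 + 11/(-11))*(-18) + 46 = (6*(1/14) + 11*(-1/11))*(-18) + 46 = (3/7 - 1)*(-18) + 46 = -4/7*(-18) + 46 = 72/7 + 46 = 394/7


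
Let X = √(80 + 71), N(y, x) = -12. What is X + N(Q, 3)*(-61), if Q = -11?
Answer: 732 + √151 ≈ 744.29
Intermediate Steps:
X = √151 ≈ 12.288
X + N(Q, 3)*(-61) = √151 - 12*(-61) = √151 + 732 = 732 + √151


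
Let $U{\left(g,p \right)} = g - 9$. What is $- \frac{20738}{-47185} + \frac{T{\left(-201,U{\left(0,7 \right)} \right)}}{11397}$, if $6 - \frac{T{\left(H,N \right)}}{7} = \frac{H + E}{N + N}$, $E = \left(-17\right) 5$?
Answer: $\frac{2097762619}{4839907005} \approx 0.43343$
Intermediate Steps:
$U{\left(g,p \right)} = -9 + g$
$E = -85$
$T{\left(H,N \right)} = 42 - \frac{7 \left(-85 + H\right)}{2 N}$ ($T{\left(H,N \right)} = 42 - 7 \frac{H - 85}{N + N} = 42 - 7 \frac{-85 + H}{2 N} = 42 - \frac{7 \left(-85 + H\right)}{2 N}$)
$- \frac{20738}{-47185} + \frac{T{\left(-201,U{\left(0,7 \right)} \right)}}{11397} = - \frac{20738}{-47185} + \frac{\frac{7}{2} \frac{1}{-9 + 0} \left(85 - -201 + 12 \left(-9 + 0\right)\right)}{11397} = \left(-20738\right) \left(- \frac{1}{47185}\right) + \frac{7 \left(85 + 201 + 12 \left(-9\right)\right)}{2 \left(-9\right)} \frac{1}{11397} = \frac{20738}{47185} + \frac{7}{2} \left(- \frac{1}{9}\right) \left(85 + 201 - 108\right) \frac{1}{11397} = \frac{20738}{47185} + \frac{7}{2} \left(- \frac{1}{9}\right) 178 \cdot \frac{1}{11397} = \frac{20738}{47185} - \frac{623}{102573} = \frac{2097762619}{4839907005}$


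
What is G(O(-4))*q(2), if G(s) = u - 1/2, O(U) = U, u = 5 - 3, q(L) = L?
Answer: 3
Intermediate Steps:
u = 2
G(s) = 3/2 (G(s) = 2 - 1/2 = 2 - 1*½ = 2 - ½ = 3/2)
G(O(-4))*q(2) = (3/2)*2 = 3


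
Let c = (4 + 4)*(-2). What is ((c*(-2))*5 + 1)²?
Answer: 25921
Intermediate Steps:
c = -16 (c = 8*(-2) = -16)
((c*(-2))*5 + 1)² = (-16*(-2)*5 + 1)² = (32*5 + 1)² = (160 + 1)² = 161² = 25921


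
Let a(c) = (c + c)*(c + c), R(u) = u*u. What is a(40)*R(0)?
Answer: 0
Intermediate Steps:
R(u) = u²
a(c) = 4*c² (a(c) = (2*c)*(2*c) = 4*c²)
a(40)*R(0) = (4*40²)*0² = (4*1600)*0 = 6400*0 = 0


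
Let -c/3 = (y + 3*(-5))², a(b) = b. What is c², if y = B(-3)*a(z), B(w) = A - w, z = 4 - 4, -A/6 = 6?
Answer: 455625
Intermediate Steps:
A = -36 (A = -6*6 = -36)
z = 0
B(w) = -36 - w
y = 0 (y = (-36 - 1*(-3))*0 = (-36 + 3)*0 = -33*0 = 0)
c = -675 (c = -3*(0 + 3*(-5))² = -3*(0 - 15)² = -3*(-15)² = -3*225 = -675)
c² = (-675)² = 455625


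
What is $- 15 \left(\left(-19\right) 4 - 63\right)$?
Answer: $2085$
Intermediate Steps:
$- 15 \left(\left(-19\right) 4 - 63\right) = - 15 \left(-76 - 63\right) = \left(-15\right) \left(-139\right) = 2085$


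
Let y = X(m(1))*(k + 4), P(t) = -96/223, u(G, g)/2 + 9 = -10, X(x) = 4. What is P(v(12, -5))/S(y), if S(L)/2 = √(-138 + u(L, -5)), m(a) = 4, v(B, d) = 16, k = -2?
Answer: 12*I*√11/2453 ≈ 0.016225*I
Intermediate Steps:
u(G, g) = -38 (u(G, g) = -18 + 2*(-10) = -18 - 20 = -38)
P(t) = -96/223 (P(t) = -96*1/223 = -96/223)
y = 8 (y = 4*(-2 + 4) = 4*2 = 8)
S(L) = 8*I*√11 (S(L) = 2*√(-138 - 38) = 2*√(-176) = 2*(4*I*√11) = 8*I*√11)
P(v(12, -5))/S(y) = -96*(-I*√11/88)/223 = -(-12)*I*√11/2453 = 12*I*√11/2453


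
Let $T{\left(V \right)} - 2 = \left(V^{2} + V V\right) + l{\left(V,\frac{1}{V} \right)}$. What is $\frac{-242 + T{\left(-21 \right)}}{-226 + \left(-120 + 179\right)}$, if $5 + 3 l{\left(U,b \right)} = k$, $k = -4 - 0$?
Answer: $- \frac{639}{167} \approx -3.8263$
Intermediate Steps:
$k = -4$ ($k = -4 + 0 = -4$)
$l{\left(U,b \right)} = -3$ ($l{\left(U,b \right)} = - \frac{5}{3} + \frac{1}{3} \left(-4\right) = - \frac{5}{3} - \frac{4}{3} = -3$)
$T{\left(V \right)} = -1 + 2 V^{2}$ ($T{\left(V \right)} = 2 - \left(3 - V^{2} - V V\right) = 2 + \left(\left(V^{2} + V^{2}\right) - 3\right) = 2 + \left(2 V^{2} - 3\right) = 2 + \left(-3 + 2 V^{2}\right) = -1 + 2 V^{2}$)
$\frac{-242 + T{\left(-21 \right)}}{-226 + \left(-120 + 179\right)} = \frac{-242 - \left(1 - 2 \left(-21\right)^{2}\right)}{-226 + \left(-120 + 179\right)} = \frac{-242 + \left(-1 + 2 \cdot 441\right)}{-226 + 59} = \frac{-242 + \left(-1 + 882\right)}{-167} = \left(-242 + 881\right) \left(- \frac{1}{167}\right) = 639 \left(- \frac{1}{167}\right) = - \frac{639}{167}$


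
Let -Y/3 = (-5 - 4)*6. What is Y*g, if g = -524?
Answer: -84888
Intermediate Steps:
Y = 162 (Y = -3*(-5 - 4)*6 = -(-27)*6 = -3*(-54) = 162)
Y*g = 162*(-524) = -84888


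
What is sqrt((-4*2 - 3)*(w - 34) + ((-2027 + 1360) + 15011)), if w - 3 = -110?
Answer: 17*sqrt(55) ≈ 126.08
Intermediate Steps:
w = -107 (w = 3 - 110 = -107)
sqrt((-4*2 - 3)*(w - 34) + ((-2027 + 1360) + 15011)) = sqrt((-4*2 - 3)*(-107 - 34) + ((-2027 + 1360) + 15011)) = sqrt((-8 - 3)*(-141) + (-667 + 15011)) = sqrt(-11*(-141) + 14344) = sqrt(1551 + 14344) = sqrt(15895) = 17*sqrt(55)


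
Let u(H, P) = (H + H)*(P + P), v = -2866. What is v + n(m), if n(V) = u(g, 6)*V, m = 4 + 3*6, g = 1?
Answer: -2338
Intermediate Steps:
m = 22 (m = 4 + 18 = 22)
u(H, P) = 4*H*P (u(H, P) = (2*H)*(2*P) = 4*H*P)
n(V) = 24*V (n(V) = (4*1*6)*V = 24*V)
v + n(m) = -2866 + 24*22 = -2866 + 528 = -2338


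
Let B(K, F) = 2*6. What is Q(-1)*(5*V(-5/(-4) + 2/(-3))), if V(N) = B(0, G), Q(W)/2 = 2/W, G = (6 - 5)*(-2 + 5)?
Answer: -240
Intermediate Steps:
G = 3 (G = 1*3 = 3)
B(K, F) = 12
Q(W) = 4/W (Q(W) = 2*(2/W) = 4/W)
V(N) = 12
Q(-1)*(5*V(-5/(-4) + 2/(-3))) = (4/(-1))*(5*12) = (4*(-1))*60 = -4*60 = -240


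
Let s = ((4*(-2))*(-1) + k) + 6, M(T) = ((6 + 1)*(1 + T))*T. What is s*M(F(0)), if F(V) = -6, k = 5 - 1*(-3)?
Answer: 4620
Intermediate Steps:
k = 8 (k = 5 + 3 = 8)
M(T) = T*(7 + 7*T) (M(T) = (7*(1 + T))*T = (7 + 7*T)*T = T*(7 + 7*T))
s = 22 (s = ((4*(-2))*(-1) + 8) + 6 = (-8*(-1) + 8) + 6 = (8 + 8) + 6 = 16 + 6 = 22)
s*M(F(0)) = 22*(7*(-6)*(1 - 6)) = 22*(7*(-6)*(-5)) = 22*210 = 4620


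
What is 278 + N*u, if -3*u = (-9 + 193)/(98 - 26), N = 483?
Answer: -1201/9 ≈ -133.44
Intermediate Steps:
u = -23/27 (u = -(-9 + 193)/(3*(98 - 26)) = -184/(3*72) = -⅓*23/9 = -23/27 ≈ -0.85185)
278 + N*u = 278 + 483*(-23/27) = 278 - 3703/9 = -1201/9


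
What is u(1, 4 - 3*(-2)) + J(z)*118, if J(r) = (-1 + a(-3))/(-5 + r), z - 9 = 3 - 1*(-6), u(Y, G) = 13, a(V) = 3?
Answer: 405/13 ≈ 31.154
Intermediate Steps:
z = 18 (z = 9 + (3 - 1*(-6)) = 9 + (3 + 6) = 9 + 9 = 18)
J(r) = 2/(-5 + r) (J(r) = (-1 + 3)/(-5 + r) = 2/(-5 + r))
u(1, 4 - 3*(-2)) + J(z)*118 = 13 + (2/(-5 + 18))*118 = 13 + (2/13)*118 = 13 + 236/13 = 405/13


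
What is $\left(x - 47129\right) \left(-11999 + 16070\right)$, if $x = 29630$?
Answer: $-71238429$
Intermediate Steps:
$\left(x - 47129\right) \left(-11999 + 16070\right) = \left(29630 - 47129\right) \left(-11999 + 16070\right) = \left(-17499\right) 4071 = -71238429$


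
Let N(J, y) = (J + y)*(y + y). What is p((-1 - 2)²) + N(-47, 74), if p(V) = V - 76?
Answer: 3929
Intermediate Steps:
p(V) = -76 + V
N(J, y) = 2*y*(J + y) (N(J, y) = (J + y)*(2*y) = 2*y*(J + y))
p((-1 - 2)²) + N(-47, 74) = (-76 + (-1 - 2)²) + 2*74*(-47 + 74) = (-76 + (-3)²) + 2*74*27 = (-76 + 9) + 3996 = -67 + 3996 = 3929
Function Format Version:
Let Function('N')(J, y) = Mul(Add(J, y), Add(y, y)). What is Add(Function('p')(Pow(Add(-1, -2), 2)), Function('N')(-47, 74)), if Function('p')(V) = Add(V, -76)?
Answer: 3929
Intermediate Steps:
Function('p')(V) = Add(-76, V)
Function('N')(J, y) = Mul(2, y, Add(J, y)) (Function('N')(J, y) = Mul(Add(J, y), Mul(2, y)) = Mul(2, y, Add(J, y)))
Add(Function('p')(Pow(Add(-1, -2), 2)), Function('N')(-47, 74)) = Add(Add(-76, Pow(Add(-1, -2), 2)), Mul(2, 74, Add(-47, 74))) = Add(Add(-76, Pow(-3, 2)), Mul(2, 74, 27)) = Add(Add(-76, 9), 3996) = Add(-67, 3996) = 3929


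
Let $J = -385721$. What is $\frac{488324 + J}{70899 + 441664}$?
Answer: $\frac{102603}{512563} \approx 0.20018$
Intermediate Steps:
$\frac{488324 + J}{70899 + 441664} = \frac{488324 - 385721}{70899 + 441664} = \frac{102603}{512563}$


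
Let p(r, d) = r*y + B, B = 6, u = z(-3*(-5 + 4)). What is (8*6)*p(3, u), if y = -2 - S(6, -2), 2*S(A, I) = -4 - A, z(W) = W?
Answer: 720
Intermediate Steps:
S(A, I) = -2 - A/2 (S(A, I) = (-4 - A)/2 = -2 - A/2)
u = 3 (u = -3*(-5 + 4) = -3*(-1) = 3)
y = 3 (y = -2 - (-2 - ½*6) = -2 - (-2 - 3) = -2 - 1*(-5) = -2 + 5 = 3)
p(r, d) = 6 + 3*r (p(r, d) = r*3 + 6 = 3*r + 6 = 6 + 3*r)
(8*6)*p(3, u) = (8*6)*(6 + 3*3) = 48*(6 + 9) = 48*15 = 720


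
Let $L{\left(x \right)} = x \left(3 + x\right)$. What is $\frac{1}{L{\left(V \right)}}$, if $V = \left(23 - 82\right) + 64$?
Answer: $\frac{1}{40} \approx 0.025$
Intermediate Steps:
$V = 5$ ($V = -59 + 64 = 5$)
$\frac{1}{L{\left(V \right)}} = \frac{1}{5 \left(3 + 5\right)} = \frac{1}{5 \cdot 8} = \frac{1}{40}$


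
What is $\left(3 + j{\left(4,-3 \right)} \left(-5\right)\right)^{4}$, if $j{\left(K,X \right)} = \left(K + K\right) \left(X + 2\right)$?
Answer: $3418801$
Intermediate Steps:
$j{\left(K,X \right)} = 2 K \left(2 + X\right)$
$\left(3 + j{\left(4,-3 \right)} \left(-5\right)\right)^{4} = \left(3 + 2 \cdot 4 \left(2 - 3\right) \left(-5\right)\right)^{4} = \left(3 + 2 \cdot 4 \left(-1\right) \left(-5\right)\right)^{4} = \left(3 - -40\right)^{4} = \left(3 + 40\right)^{4} = 43^{4} = 3418801$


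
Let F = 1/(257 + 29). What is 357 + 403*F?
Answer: 7885/22 ≈ 358.41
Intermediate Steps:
F = 1/286 ≈ 0.0034965
357 + 403*F = 357 + 403*(1/286) = 357 + 31/22 = 7885/22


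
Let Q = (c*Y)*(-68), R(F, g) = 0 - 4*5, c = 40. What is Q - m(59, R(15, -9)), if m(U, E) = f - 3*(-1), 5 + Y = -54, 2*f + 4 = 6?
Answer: 160476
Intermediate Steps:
f = 1 (f = -2 + (½)*6 = -2 + 3 = 1)
Y = -59 (Y = -5 - 54 = -59)
R(F, g) = -20 (R(F, g) = 0 - 20 = -20)
m(U, E) = 4 (m(U, E) = 1 - 3*(-1) = 1 + 3 = 4)
Q = 160480 (Q = (40*(-59))*(-68) = -2360*(-68) = 160480)
Q - m(59, R(15, -9)) = 160480 - 1*4 = 160480 - 4 = 160476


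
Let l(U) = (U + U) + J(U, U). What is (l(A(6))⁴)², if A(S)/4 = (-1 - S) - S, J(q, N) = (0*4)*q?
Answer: 13685690504052736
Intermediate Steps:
J(q, N) = 0 (J(q, N) = 0*q = 0)
A(S) = -4 - 8*S (A(S) = 4*((-1 - S) - S) = 4*(-1 - 2*S) = -4 - 8*S)
l(U) = 2*U (l(U) = (U + U) + 0 = 2*U + 0 = 2*U)
(l(A(6))⁴)² = ((2*(-4 - 8*6))⁴)² = ((2*(-4 - 48))⁴)² = ((2*(-52))⁴)² = ((-104)⁴)² = 116985856² = 13685690504052736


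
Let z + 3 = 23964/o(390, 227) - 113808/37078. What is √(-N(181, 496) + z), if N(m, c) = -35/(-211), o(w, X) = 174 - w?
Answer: I*√64549451960813578/23470374 ≈ 10.825*I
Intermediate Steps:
N(m, c) = 35/211 (N(m, c) = -35*(-1/211) = 35/211)
z = -39047761/333702 (z = -3 + (23964/(174 - 1*390) - 113808/37078) = -3 + (23964/(174 - 390) - 113808*1/37078) = -3 + (23964/(-216) - 56904/18539) = -3 + (23964*(-1/216) - 56904/18539) = -3 + (-1997/18 - 56904/18539) = -3 - 38046655/333702 = -39047761/333702 ≈ -117.01)
√(-N(181, 496) + z) = √(-1*35/211 - 39047761/333702) = √(-35/211 - 39047761/333702) = √(-8250757141/70411122) = I*√64549451960813578/23470374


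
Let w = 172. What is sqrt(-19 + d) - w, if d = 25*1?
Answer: -172 + sqrt(6) ≈ -169.55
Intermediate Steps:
d = 25
sqrt(-19 + d) - w = sqrt(-19 + 25) - 1*172 = sqrt(6) - 172 = -172 + sqrt(6)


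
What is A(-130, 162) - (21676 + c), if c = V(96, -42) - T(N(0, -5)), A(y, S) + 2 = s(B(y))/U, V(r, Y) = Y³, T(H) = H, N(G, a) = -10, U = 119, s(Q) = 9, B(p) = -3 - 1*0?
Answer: 6235609/119 ≈ 52400.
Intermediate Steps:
B(p) = -3 (B(p) = -3 + 0 = -3)
A(y, S) = -229/119 (A(y, S) = -2 + 9/119 = -229/119)
c = -74078 (c = (-42)³ - 1*(-10) = -74088 + 10 = -74078)
A(-130, 162) - (21676 + c) = -229/119 - (21676 - 74078) = -229/119 - 1*(-52402) = -229/119 + 52402 = 6235609/119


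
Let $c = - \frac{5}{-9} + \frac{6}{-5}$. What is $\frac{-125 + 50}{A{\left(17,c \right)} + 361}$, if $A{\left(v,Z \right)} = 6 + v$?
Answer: $- \frac{25}{128} \approx -0.19531$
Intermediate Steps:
$c = - \frac{29}{45}$ ($c = \left(-5\right) \left(- \frac{1}{9}\right) + 6 \left(- \frac{1}{5}\right) = \frac{5}{9} - \frac{6}{5} = - \frac{29}{45} \approx -0.64444$)
$\frac{-125 + 50}{A{\left(17,c \right)} + 361} = \frac{-125 + 50}{\left(6 + 17\right) + 361} = - \frac{75}{23 + 361} = - \frac{75}{384} = \left(-75\right) \frac{1}{384} = - \frac{25}{128}$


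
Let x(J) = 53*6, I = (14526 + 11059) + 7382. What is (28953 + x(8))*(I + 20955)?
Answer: 1578350862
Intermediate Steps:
I = 32967 (I = 25585 + 7382 = 32967)
x(J) = 318
(28953 + x(8))*(I + 20955) = (28953 + 318)*(32967 + 20955) = 29271*53922 = 1578350862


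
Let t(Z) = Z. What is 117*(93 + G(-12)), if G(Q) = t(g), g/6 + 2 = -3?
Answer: 7371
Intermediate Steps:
g = -30 (g = -12 + 6*(-3) = -12 - 18 = -30)
G(Q) = -30
117*(93 + G(-12)) = 117*(93 - 30) = 117*63 = 7371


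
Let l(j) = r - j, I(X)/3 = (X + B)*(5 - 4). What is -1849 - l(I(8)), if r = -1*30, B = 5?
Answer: -1780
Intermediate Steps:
r = -30
I(X) = 15 + 3*X (I(X) = 3*((X + 5)*(5 - 4)) = 3*((5 + X)*1) = 3*(5 + X) = 15 + 3*X)
l(j) = -30 - j
-1849 - l(I(8)) = -1849 - (-30 - (15 + 3*8)) = -1849 - (-30 - (15 + 24)) = -1849 - (-30 - 1*39) = -1849 - (-30 - 39) = -1849 - 1*(-69) = -1849 + 69 = -1780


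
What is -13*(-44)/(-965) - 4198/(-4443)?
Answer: 1509674/4287495 ≈ 0.35211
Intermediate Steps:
-13*(-44)/(-965) - 4198/(-4443) = 572*(-1/965) - 4198*(-1/4443) = -572/965 + 4198/4443 = 1509674/4287495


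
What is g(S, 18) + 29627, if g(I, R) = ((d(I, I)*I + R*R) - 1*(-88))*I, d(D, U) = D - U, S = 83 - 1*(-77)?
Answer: 95547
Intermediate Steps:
S = 160 (S = 83 + 77 = 160)
g(I, R) = I*(88 + R²) (g(I, R) = (((I - I)*I + R*R) - 1*(-88))*I = ((0*I + R²) + 88)*I = ((0 + R²) + 88)*I = (R² + 88)*I = (88 + R²)*I = I*(88 + R²))
g(S, 18) + 29627 = 160*(88 + 18²) + 29627 = 160*(88 + 324) + 29627 = 160*412 + 29627 = 65920 + 29627 = 95547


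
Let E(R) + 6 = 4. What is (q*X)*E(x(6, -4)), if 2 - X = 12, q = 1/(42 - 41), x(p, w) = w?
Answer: 20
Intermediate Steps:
q = 1 (q = 1/1 = 1)
X = -10 (X = 2 - 1*12 = 2 - 12 = -10)
E(R) = -2 (E(R) = -6 + 4 = -2)
(q*X)*E(x(6, -4)) = (1*(-10))*(-2) = -10*(-2) = 20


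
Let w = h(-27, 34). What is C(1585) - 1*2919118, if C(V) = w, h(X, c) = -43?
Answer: -2919161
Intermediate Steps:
w = -43
C(V) = -43
C(1585) - 1*2919118 = -43 - 1*2919118 = -43 - 2919118 = -2919161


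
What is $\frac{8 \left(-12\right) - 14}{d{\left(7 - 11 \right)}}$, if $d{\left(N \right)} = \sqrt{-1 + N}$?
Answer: $22 i \sqrt{5} \approx 49.193 i$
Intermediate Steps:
$\frac{8 \left(-12\right) - 14}{d{\left(7 - 11 \right)}} = \frac{8 \left(-12\right) - 14}{\sqrt{-1 + \left(7 - 11\right)}} = \frac{-96 - 14}{\sqrt{-1 - 4}} = - \frac{110}{\sqrt{-5}} = - \frac{110}{i \sqrt{5}} = - 110 \left(- \frac{i \sqrt{5}}{5}\right) = 22 i \sqrt{5}$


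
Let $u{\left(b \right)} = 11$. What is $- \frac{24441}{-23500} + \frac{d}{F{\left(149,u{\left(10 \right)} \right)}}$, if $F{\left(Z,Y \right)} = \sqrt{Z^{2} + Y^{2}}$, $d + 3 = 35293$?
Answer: $\frac{24441}{23500} + \frac{17645 \sqrt{22322}}{11161} \approx 237.24$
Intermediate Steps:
$d = 35290$ ($d = -3 + 35293 = 35290$)
$F{\left(Z,Y \right)} = \sqrt{Y^{2} + Z^{2}}$
$- \frac{24441}{-23500} + \frac{d}{F{\left(149,u{\left(10 \right)} \right)}} = - \frac{24441}{-23500} + \frac{35290}{\sqrt{11^{2} + 149^{2}}} = \left(-24441\right) \left(- \frac{1}{23500}\right) + \frac{35290}{\sqrt{121 + 22201}} = \frac{24441}{23500} + \frac{35290}{\sqrt{22322}} = \frac{24441}{23500} + 35290 \frac{\sqrt{22322}}{22322} = \frac{24441}{23500} + \frac{17645 \sqrt{22322}}{11161}$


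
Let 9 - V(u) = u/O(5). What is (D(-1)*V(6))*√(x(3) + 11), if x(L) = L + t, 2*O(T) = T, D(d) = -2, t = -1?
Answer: -66*√13/5 ≈ -47.593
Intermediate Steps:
O(T) = T/2
x(L) = -1 + L (x(L) = L - 1 = -1 + L)
V(u) = 9 - 2*u/5 (V(u) = 9 - u/((½)*5) = 9 - u/5/2 = 9 - u*2/5 = 9 - 2*u/5)
(D(-1)*V(6))*√(x(3) + 11) = (-2*(9 - ⅖*6))*√((-1 + 3) + 11) = (-2*(9 - 12/5))*√(2 + 11) = (-2*33/5)*√13 = -66*√13/5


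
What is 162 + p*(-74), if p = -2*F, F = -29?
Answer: -4130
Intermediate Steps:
p = 58 (p = -2*(-29) = 58)
162 + p*(-74) = 162 + 58*(-74) = 162 - 4292 = -4130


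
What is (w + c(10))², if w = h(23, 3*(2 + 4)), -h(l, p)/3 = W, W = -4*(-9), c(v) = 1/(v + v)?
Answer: 4661281/400 ≈ 11653.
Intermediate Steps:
c(v) = 1/(2*v)
W = 36
h(l, p) = -108 (h(l, p) = -3*36 = -108)
w = -108
(w + c(10))² = (-108 + (½)/10)² = (-108 + (½)*(⅒))² = (-108 + 1/20)² = (-2159/20)² = 4661281/400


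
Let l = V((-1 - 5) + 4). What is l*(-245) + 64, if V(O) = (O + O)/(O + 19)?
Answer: 2068/17 ≈ 121.65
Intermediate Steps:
V(O) = 2*O/(19 + O) (V(O) = (2*O)/(19 + O) = 2*O/(19 + O))
l = -4/17 (l = 2*((-1 - 5) + 4)/(19 + ((-1 - 5) + 4)) = 2*(-6 + 4)/(19 + (-6 + 4)) = 2*(-2)/(19 - 2) = 2*(-2)/17 = 2*(-2)*(1/17) = -4/17 ≈ -0.23529)
l*(-245) + 64 = -4/17*(-245) + 64 = 980/17 + 64 = 2068/17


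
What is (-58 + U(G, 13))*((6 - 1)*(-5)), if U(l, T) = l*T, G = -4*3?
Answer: 5350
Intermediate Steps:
G = -12
U(l, T) = T*l
(-58 + U(G, 13))*((6 - 1)*(-5)) = (-58 + 13*(-12))*((6 - 1)*(-5)) = (-58 - 156)*(5*(-5)) = -214*(-25) = 5350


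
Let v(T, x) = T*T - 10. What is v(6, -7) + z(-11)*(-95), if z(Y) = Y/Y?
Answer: -69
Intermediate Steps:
v(T, x) = -10 + T² (v(T, x) = T² - 10 = -10 + T²)
z(Y) = 1
v(6, -7) + z(-11)*(-95) = (-10 + 6²) + 1*(-95) = (-10 + 36) - 95 = 26 - 95 = -69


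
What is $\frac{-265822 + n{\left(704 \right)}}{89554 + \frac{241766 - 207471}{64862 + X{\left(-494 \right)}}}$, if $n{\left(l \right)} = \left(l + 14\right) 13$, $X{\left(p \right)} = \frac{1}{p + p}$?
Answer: $- \frac{547889616788}{191299384111} \approx -2.864$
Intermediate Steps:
$X{\left(p \right)} = \frac{1}{2 p}$
$n{\left(l \right)} = 182 + 13 l$ ($n{\left(l \right)} = \left(14 + l\right) 13 = 182 + 13 l$)
$\frac{-265822 + n{\left(704 \right)}}{89554 + \frac{241766 - 207471}{64862 + X{\left(-494 \right)}}} = \frac{-265822 + \left(182 + 13 \cdot 704\right)}{89554 + \frac{241766 - 207471}{64862 + \frac{1}{2 \left(-494\right)}}} = \frac{-265822 + \left(182 + 9152\right)}{89554 + \frac{34295}{64862 + \frac{1}{2} \left(- \frac{1}{494}\right)}} = \frac{-265822 + 9334}{89554 + \frac{34295}{64862 - \frac{1}{988}}} = - \frac{256488}{89554 + \frac{34295}{\frac{64083655}{988}}} = - \frac{256488}{89554 + 34295 \cdot \frac{988}{64083655}} = - \frac{256488}{89554 + \frac{6776692}{12816731}} = - \frac{256488}{\frac{1147796304666}{12816731}} = \left(-256488\right) \frac{12816731}{1147796304666} = - \frac{547889616788}{191299384111}$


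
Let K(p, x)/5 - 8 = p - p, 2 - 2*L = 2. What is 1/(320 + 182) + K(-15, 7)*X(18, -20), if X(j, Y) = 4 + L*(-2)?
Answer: 80321/502 ≈ 160.00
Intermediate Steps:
L = 0 (L = 1 - ½*2 = 1 - 1 = 0)
X(j, Y) = 4 (X(j, Y) = 4 + 0*(-2) = 4 + 0 = 4)
K(p, x) = 40 (K(p, x) = 40 + 5*(p - p) = 40 + 5*0 = 40 + 0 = 40)
1/(320 + 182) + K(-15, 7)*X(18, -20) = 1/(320 + 182) + 40*4 = 1/502 + 160 = 80321/502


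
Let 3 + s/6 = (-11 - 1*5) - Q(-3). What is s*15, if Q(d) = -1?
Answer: -1620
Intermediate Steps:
s = -108 (s = -18 + 6*((-11 - 1*5) - 1*(-1)) = -18 + 6*((-11 - 5) + 1) = -18 + 6*(-16 + 1) = -18 + 6*(-15) = -18 - 90 = -108)
s*15 = -108*15 = -1620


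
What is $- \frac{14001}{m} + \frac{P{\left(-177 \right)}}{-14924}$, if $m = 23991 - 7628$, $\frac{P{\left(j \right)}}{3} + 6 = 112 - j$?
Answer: $- \frac{222843111}{244201412} \approx -0.91254$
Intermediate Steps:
$P{\left(j \right)} = 318 - 3 j$ ($P{\left(j \right)} = -18 + 3 \left(112 - j\right) = -18 - \left(-336 + 3 j\right) = 318 - 3 j$)
$m = 16363$
$- \frac{14001}{m} + \frac{P{\left(-177 \right)}}{-14924} = - \frac{14001}{16363} + \frac{318 - -531}{-14924} = \left(-14001\right) \frac{1}{16363} + \left(318 + 531\right) \left(- \frac{1}{14924}\right) = - \frac{14001}{16363} + 849 \left(- \frac{1}{14924}\right) = - \frac{14001}{16363} - \frac{849}{14924} = - \frac{222843111}{244201412}$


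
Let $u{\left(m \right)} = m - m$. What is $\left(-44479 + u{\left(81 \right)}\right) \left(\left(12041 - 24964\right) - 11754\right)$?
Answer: $1097608283$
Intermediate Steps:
$u{\left(m \right)} = 0$
$\left(-44479 + u{\left(81 \right)}\right) \left(\left(12041 - 24964\right) - 11754\right) = \left(-44479 + 0\right) \left(\left(12041 - 24964\right) - 11754\right) = - 44479 \left(\left(12041 - 24964\right) - 11754\right) = - 44479 \left(-12923 - 11754\right) = \left(-44479\right) \left(-24677\right) = 1097608283$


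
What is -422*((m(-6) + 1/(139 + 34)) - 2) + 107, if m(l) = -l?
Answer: -273935/173 ≈ -1583.4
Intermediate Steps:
-422*((m(-6) + 1/(139 + 34)) - 2) + 107 = -422*((-1*(-6) + 1/(139 + 34)) - 2) + 107 = -422*((6 + 1/173) - 2) + 107 = -422*(1039/173 - 2) + 107 = -422*693/173 + 107 = -292446/173 + 107 = -273935/173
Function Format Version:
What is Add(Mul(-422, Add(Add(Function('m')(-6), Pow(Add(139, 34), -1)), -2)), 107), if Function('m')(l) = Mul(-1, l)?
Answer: Rational(-273935, 173) ≈ -1583.4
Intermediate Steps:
Add(Mul(-422, Add(Add(Function('m')(-6), Pow(Add(139, 34), -1)), -2)), 107) = Add(Mul(-422, Add(Add(Mul(-1, -6), Pow(Add(139, 34), -1)), -2)), 107) = Add(Mul(-422, Add(Add(6, Pow(173, -1)), -2)), 107) = Add(Mul(-422, Add(Add(6, Rational(1, 173)), -2)), 107) = Add(Mul(-422, Add(Rational(1039, 173), -2)), 107) = Add(Mul(-422, Rational(693, 173)), 107) = Add(Rational(-292446, 173), 107) = Rational(-273935, 173)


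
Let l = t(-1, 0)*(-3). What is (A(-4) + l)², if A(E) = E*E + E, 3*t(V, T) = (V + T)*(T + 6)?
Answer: 324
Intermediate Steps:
t(V, T) = (6 + T)*(T + V)/3 (t(V, T) = ((V + T)*(T + 6))/3 = ((T + V)*(6 + T))/3 = ((6 + T)*(T + V))/3 = (6 + T)*(T + V)/3)
A(E) = E + E² (A(E) = E² + E = E + E²)
l = 6 (l = (2*0 + 2*(-1) + (⅓)*0² + (⅓)*0*(-1))*(-3) = (0 - 2 + (⅓)*0 + 0)*(-3) = (0 - 2 + 0 + 0)*(-3) = -2*(-3) = 6)
(A(-4) + l)² = (-4*(1 - 4) + 6)² = (-4*(-3) + 6)² = (12 + 6)² = 18² = 324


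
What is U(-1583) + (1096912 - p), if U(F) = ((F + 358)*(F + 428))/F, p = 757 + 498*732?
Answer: 1156738002/1583 ≈ 7.3073e+5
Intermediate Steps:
p = 365293 (p = 757 + 364536 = 365293)
U(F) = (358 + F)*(428 + F)/F (U(F) = ((358 + F)*(428 + F))/F = (358 + F)*(428 + F)/F)
U(-1583) + (1096912 - p) = (786 - 1583 + 153224/(-1583)) + (1096912 - 1*365293) = (786 - 1583 + 153224*(-1/1583)) + (1096912 - 365293) = (786 - 1583 - 153224/1583) + 731619 = -1414875/1583 + 731619 = 1156738002/1583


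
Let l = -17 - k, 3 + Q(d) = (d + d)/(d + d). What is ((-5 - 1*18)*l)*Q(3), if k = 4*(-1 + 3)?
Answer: -1150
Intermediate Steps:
k = 8 (k = 4*2 = 8)
Q(d) = -2 (Q(d) = -3 + (d + d)/(d + d) = -3 + (2*d)/((2*d)) = -3 + (2*d)*(1/(2*d)) = -3 + 1 = -2)
l = -25 (l = -17 - 1*8 = -17 - 8 = -25)
((-5 - 1*18)*l)*Q(3) = ((-5 - 1*18)*(-25))*(-2) = ((-5 - 18)*(-25))*(-2) = -23*(-25)*(-2) = 575*(-2) = -1150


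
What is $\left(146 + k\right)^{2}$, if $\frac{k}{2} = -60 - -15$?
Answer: $3136$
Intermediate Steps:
$k = -90$ ($k = 2 \left(-60 - -15\right) = 2 \left(-60 + 15\right) = 2 \left(-45\right) = -90$)
$\left(146 + k\right)^{2} = \left(146 - 90\right)^{2} = 56^{2} = 3136$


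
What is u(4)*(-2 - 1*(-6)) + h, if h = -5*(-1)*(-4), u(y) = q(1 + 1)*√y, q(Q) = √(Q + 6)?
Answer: -20 + 16*√2 ≈ 2.6274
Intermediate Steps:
q(Q) = √(6 + Q)
u(y) = 2*√2*√y (u(y) = √(6 + (1 + 1))*√y = √(6 + 2)*√y = √8*√y = (2*√2)*√y = 2*√2*√y)
h = -20 (h = 5*(-4) = -20)
u(4)*(-2 - 1*(-6)) + h = (2*√2*√4)*(-2 - 1*(-6)) - 20 = (2*√2*2)*(-2 + 6) - 20 = (4*√2)*4 - 20 = 16*√2 - 20 = -20 + 16*√2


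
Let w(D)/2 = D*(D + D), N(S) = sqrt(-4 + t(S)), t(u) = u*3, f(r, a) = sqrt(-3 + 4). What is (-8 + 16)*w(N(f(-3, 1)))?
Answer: -32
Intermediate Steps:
f(r, a) = 1 (f(r, a) = sqrt(1) = 1)
t(u) = 3*u
N(S) = sqrt(-4 + 3*S)
w(D) = 4*D**2 (w(D) = 2*(D*(D + D)) = 2*(D*(2*D)) = 2*(2*D**2) = 4*D**2)
(-8 + 16)*w(N(f(-3, 1))) = (-8 + 16)*(4*(sqrt(-4 + 3*1))**2) = 8*(4*(sqrt(-4 + 3))**2) = 8*(4*(sqrt(-1))**2) = 8*(4*I**2) = 8*(4*(-1)) = 8*(-4) = -32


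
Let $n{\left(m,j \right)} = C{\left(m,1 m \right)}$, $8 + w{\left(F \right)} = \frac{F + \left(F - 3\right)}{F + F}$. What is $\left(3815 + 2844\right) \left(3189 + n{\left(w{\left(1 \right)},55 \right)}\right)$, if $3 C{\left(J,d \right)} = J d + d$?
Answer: $\frac{85508219}{4} \approx 2.1377 \cdot 10^{7}$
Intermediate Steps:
$w{\left(F \right)} = -8 + \frac{-3 + 2 F}{2 F}$ ($w{\left(F \right)} = -8 + \frac{F + \left(F - 3\right)}{F + F} = -8 + \frac{F + \left(-3 + F\right)}{2 F} = -8 + \left(-3 + 2 F\right) \frac{1}{2 F} = -8 + \frac{-3 + 2 F}{2 F}$)
$C{\left(J,d \right)} = \frac{d}{3} + \frac{J d}{3}$ ($C{\left(J,d \right)} = \frac{J d + d}{3} = \frac{d + J d}{3} = \frac{d}{3} + \frac{J d}{3}$)
$n{\left(m,j \right)} = \frac{m \left(1 + m\right)}{3}$ ($n{\left(m,j \right)} = \frac{1 m \left(1 + m\right)}{3} = \frac{m \left(1 + m\right)}{3}$)
$\left(3815 + 2844\right) \left(3189 + n{\left(w{\left(1 \right)},55 \right)}\right) = \left(3815 + 2844\right) \left(3189 + \frac{\left(-7 - \frac{3}{2 \cdot 1}\right) \left(1 - \left(7 + \frac{3}{2 \cdot 1}\right)\right)}{3}\right) = 6659 \left(3189 + \frac{\left(-7 - \frac{3}{2}\right) \left(1 - \frac{17}{2}\right)}{3}\right) = 6659 \left(3189 + \frac{1}{3} \left(- \frac{17}{2}\right) \left(1 - \frac{17}{2}\right)\right) = 6659 \left(3189 + \frac{1}{3} \left(- \frac{17}{2}\right) \left(- \frac{15}{2}\right)\right) = 6659 \left(3189 + \frac{85}{4}\right) = 6659 \cdot \frac{12841}{4} = \frac{85508219}{4}$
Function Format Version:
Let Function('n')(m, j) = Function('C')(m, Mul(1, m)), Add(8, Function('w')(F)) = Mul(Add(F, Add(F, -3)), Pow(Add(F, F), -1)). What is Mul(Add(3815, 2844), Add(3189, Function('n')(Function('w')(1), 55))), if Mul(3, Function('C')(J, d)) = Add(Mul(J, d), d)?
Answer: Rational(85508219, 4) ≈ 2.1377e+7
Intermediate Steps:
Function('w')(F) = Add(-8, Mul(Rational(1, 2), Pow(F, -1), Add(-3, Mul(2, F)))) (Function('w')(F) = Add(-8, Mul(Add(F, Add(F, -3)), Pow(Add(F, F), -1))) = Add(-8, Mul(Add(F, Add(-3, F)), Pow(Mul(2, F), -1))) = Add(-8, Mul(Add(-3, Mul(2, F)), Mul(Rational(1, 2), Pow(F, -1)))) = Add(-8, Mul(Rational(1, 2), Pow(F, -1), Add(-3, Mul(2, F)))))
Function('C')(J, d) = Add(Mul(Rational(1, 3), d), Mul(Rational(1, 3), J, d)) (Function('C')(J, d) = Mul(Rational(1, 3), Add(Mul(J, d), d)) = Mul(Rational(1, 3), Add(d, Mul(J, d))) = Add(Mul(Rational(1, 3), d), Mul(Rational(1, 3), J, d)))
Function('n')(m, j) = Mul(Rational(1, 3), m, Add(1, m)) (Function('n')(m, j) = Mul(Rational(1, 3), Mul(1, m), Add(1, m)) = Mul(Rational(1, 3), m, Add(1, m)))
Mul(Add(3815, 2844), Add(3189, Function('n')(Function('w')(1), 55))) = Mul(Add(3815, 2844), Add(3189, Mul(Rational(1, 3), Add(-7, Mul(Rational(-3, 2), Pow(1, -1))), Add(1, Add(-7, Mul(Rational(-3, 2), Pow(1, -1))))))) = Mul(6659, Add(3189, Mul(Rational(1, 3), Add(-7, Mul(Rational(-3, 2), 1)), Add(1, Add(-7, Mul(Rational(-3, 2), 1)))))) = Mul(6659, Add(3189, Mul(Rational(1, 3), Add(-7, Rational(-3, 2)), Add(1, Add(-7, Rational(-3, 2)))))) = Mul(6659, Add(3189, Mul(Rational(1, 3), Rational(-17, 2), Add(1, Rational(-17, 2))))) = Mul(6659, Add(3189, Mul(Rational(1, 3), Rational(-17, 2), Rational(-15, 2)))) = Mul(6659, Add(3189, Rational(85, 4))) = Mul(6659, Rational(12841, 4)) = Rational(85508219, 4)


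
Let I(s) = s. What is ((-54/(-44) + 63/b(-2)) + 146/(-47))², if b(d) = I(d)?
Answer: 297804049/267289 ≈ 1114.2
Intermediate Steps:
b(d) = d
((-54/(-44) + 63/b(-2)) + 146/(-47))² = ((-54/(-44) + 63/(-2)) + 146/(-47))² = ((-54*(-1/44) + 63*(-½)) + 146*(-1/47))² = ((27/22 - 63/2) - 146/47)² = (-333/11 - 146/47)² = (-17257/517)² = 297804049/267289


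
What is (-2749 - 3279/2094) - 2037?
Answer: -3341721/698 ≈ -4787.6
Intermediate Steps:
(-2749 - 3279/2094) - 2037 = (-2749 - 3279*1/2094) - 2037 = (-2749 - 1093/698) - 2037 = -1919895/698 - 2037 = -3341721/698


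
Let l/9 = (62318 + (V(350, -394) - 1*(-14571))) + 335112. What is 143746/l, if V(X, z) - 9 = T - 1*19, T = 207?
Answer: 71873/1854891 ≈ 0.038748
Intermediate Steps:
V(X, z) = 197 (V(X, z) = 9 + (207 - 1*19) = 9 + (207 - 19) = 9 + 188 = 197)
l = 3709782 (l = 9*((62318 + (197 - 1*(-14571))) + 335112) = 9*((62318 + (197 + 14571)) + 335112) = 9*((62318 + 14768) + 335112) = 9*(77086 + 335112) = 9*412198 = 3709782)
143746/l = 143746/3709782 = 143746*(1/3709782) = 71873/1854891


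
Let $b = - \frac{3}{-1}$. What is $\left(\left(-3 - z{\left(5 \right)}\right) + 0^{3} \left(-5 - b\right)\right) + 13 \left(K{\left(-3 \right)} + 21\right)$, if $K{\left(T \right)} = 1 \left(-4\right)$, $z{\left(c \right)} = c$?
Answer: $213$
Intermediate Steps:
$b = 3$ ($b = \left(-3\right) \left(-1\right) = 3$)
$K{\left(T \right)} = -4$
$\left(\left(-3 - z{\left(5 \right)}\right) + 0^{3} \left(-5 - b\right)\right) + 13 \left(K{\left(-3 \right)} + 21\right) = \left(\left(-3 - 5\right) + 0^{3} \left(-5 - 3\right)\right) + 13 \left(-4 + 21\right) = \left(\left(-3 - 5\right) + 0 \left(-5 - 3\right)\right) + 13 \cdot 17 = \left(-8 + 0 \left(-8\right)\right) + 221 = \left(-8 + 0\right) + 221 = -8 + 221 = 213$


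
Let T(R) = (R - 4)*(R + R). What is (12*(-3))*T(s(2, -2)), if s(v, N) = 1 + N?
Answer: -360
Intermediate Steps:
T(R) = 2*R*(-4 + R) (T(R) = (-4 + R)*(2*R) = 2*R*(-4 + R))
(12*(-3))*T(s(2, -2)) = (12*(-3))*(2*(1 - 2)*(-4 + (1 - 2))) = -72*(-1)*(-4 - 1) = -72*(-1)*(-5) = -36*10 = -360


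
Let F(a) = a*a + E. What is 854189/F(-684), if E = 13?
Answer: 854189/467869 ≈ 1.8257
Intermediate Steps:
F(a) = 13 + a² (F(a) = a*a + 13 = a² + 13 = 13 + a²)
854189/F(-684) = 854189/(13 + (-684)²) = 854189/(13 + 467856) = 854189/467869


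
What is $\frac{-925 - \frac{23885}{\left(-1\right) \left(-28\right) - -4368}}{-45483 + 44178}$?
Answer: $\frac{90893}{127484} \approx 0.71298$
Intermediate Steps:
$\frac{-925 - \frac{23885}{\left(-1\right) \left(-28\right) - -4368}}{-45483 + 44178} = \frac{-925 - \frac{23885}{28 + 4368}}{-1305} = \left(-925 - \frac{23885}{4396}\right) \left(- \frac{1}{1305}\right) = \left(- \frac{4090185}{4396}\right) \left(- \frac{1}{1305}\right) = \frac{90893}{127484}$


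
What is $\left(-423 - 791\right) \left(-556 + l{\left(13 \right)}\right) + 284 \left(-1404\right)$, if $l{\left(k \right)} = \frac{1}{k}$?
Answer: $\frac{3590010}{13} \approx 2.7615 \cdot 10^{5}$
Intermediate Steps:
$\left(-423 - 791\right) \left(-556 + l{\left(13 \right)}\right) + 284 \left(-1404\right) = \left(-423 - 791\right) \left(-556 + \frac{1}{13}\right) + 284 \left(-1404\right) = - 1214 \left(-556 + \frac{1}{13}\right) - 398736 = \left(-1214\right) \left(- \frac{7227}{13}\right) - 398736 = \frac{8773578}{13} - 398736 = \frac{3590010}{13}$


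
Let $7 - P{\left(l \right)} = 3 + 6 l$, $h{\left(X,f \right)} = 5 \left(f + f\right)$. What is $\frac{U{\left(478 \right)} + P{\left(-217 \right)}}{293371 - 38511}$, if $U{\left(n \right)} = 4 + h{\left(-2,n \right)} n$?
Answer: $\frac{228615}{25486} \approx 8.9702$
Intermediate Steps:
$h{\left(X,f \right)} = 10 f$ ($h{\left(X,f \right)} = 5 \cdot 2 f = 10 f$)
$P{\left(l \right)} = 4 - 6 l$ ($P{\left(l \right)} = 7 - \left(3 + 6 l\right) = 4 - 6 l$)
$U{\left(n \right)} = 4 + 10 n^{2}$ ($U{\left(n \right)} = 4 + 10 n n = 4 + 10 n^{2}$)
$\frac{U{\left(478 \right)} + P{\left(-217 \right)}}{293371 - 38511} = \frac{\left(4 + 10 \cdot 478^{2}\right) + \left(4 - -1302\right)}{293371 - 38511} = \frac{\left(4 + 10 \cdot 228484\right) + \left(4 + 1302\right)}{254860} = \left(\left(4 + 2284840\right) + 1306\right) \frac{1}{254860} = \left(2284844 + 1306\right) \frac{1}{254860} = 2286150 \cdot \frac{1}{254860} = \frac{228615}{25486}$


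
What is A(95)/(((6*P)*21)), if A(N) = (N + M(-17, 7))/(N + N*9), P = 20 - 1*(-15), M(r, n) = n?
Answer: 17/698250 ≈ 2.4347e-5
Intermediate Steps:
P = 35 (P = 20 + 15 = 35)
A(N) = (7 + N)/(10*N) (A(N) = (N + 7)/(N + N*9) = (7 + N)/(N + 9*N) = (7 + N)/((10*N)) = (7 + N)*(1/(10*N)) = (7 + N)/(10*N))
A(95)/(((6*P)*21)) = ((1/10)*(7 + 95)/95)/(((6*35)*21)) = ((1/10)*(1/95)*102)/((210*21)) = (51/475)/4410 = (51/475)*(1/4410) = 17/698250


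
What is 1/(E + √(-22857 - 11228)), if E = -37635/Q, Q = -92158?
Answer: 693673266/57897725282233 - 8493096964*I*√34085/289488626411165 ≈ 1.1981e-5 - 0.0054165*I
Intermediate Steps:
E = 37635/92158 (E = -37635/(-92158) = -37635*(-1/92158) = 37635/92158 ≈ 0.40837)
1/(E + √(-22857 - 11228)) = 1/(37635/92158 + √(-22857 - 11228)) = 1/(37635/92158 + √(-34085)) = 1/(37635/92158 + I*√34085)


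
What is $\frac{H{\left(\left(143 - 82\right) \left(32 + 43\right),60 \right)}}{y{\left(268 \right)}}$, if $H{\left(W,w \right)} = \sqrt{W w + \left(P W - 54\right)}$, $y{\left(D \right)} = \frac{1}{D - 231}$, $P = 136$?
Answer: $37 \sqrt{896646} \approx 35036.0$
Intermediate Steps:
$y{\left(D \right)} = \frac{1}{-231 + D}$
$H{\left(W,w \right)} = \sqrt{-54 + 136 W + W w}$ ($H{\left(W,w \right)} = \sqrt{W w + \left(136 W - 54\right)} = \sqrt{W w + \left(-54 + 136 W\right)} = \sqrt{-54 + 136 W + W w}$)
$\frac{H{\left(\left(143 - 82\right) \left(32 + 43\right),60 \right)}}{y{\left(268 \right)}} = \frac{\sqrt{-54 + 136 \left(143 - 82\right) \left(32 + 43\right) + \left(143 - 82\right) \left(32 + 43\right) 60}}{\frac{1}{-231 + 268}} = \frac{\sqrt{-54 + 136 \cdot 61 \cdot 75 + 61 \cdot 75 \cdot 60}}{\frac{1}{37}} = \sqrt{-54 + 136 \cdot 4575 + 4575 \cdot 60} \frac{1}{\frac{1}{37}} = \sqrt{-54 + 622200 + 274500} \cdot 37 = \sqrt{896646} \cdot 37 = 37 \sqrt{896646}$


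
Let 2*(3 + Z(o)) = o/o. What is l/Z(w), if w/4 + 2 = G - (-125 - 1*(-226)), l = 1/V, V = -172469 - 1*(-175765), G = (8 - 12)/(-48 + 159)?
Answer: -1/8240 ≈ -0.00012136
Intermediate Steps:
G = -4/111 ≈ -0.036036
V = 3296 (V = -172469 + 175765 = 3296)
l = 1/3296 ≈ 0.00030340
w = -45748/111 (w = -8 + 4*(-4/111 - (-125 - 1*(-226))) = -8 + 4*(-4/111 - (-125 + 226)) = -8 + 4*(-4/111 - 1*101) = -8 + 4*(-4/111 - 101) = -8 + 4*(-11215/111) = -8 - 44860/111 = -45748/111 ≈ -412.14)
Z(o) = -5/2 (Z(o) = -3 + (o/o)/2 = -3 + (1/2)*1 = -3 + 1/2 = -5/2)
l/Z(w) = 1/(3296*(-5/2)) = (1/3296)*(-2/5) = -1/8240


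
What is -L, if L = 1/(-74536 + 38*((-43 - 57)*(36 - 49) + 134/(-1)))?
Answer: 1/30228 ≈ 3.3082e-5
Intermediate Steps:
L = -1/30228 (L = 1/(-74536 + 38*(-100*(-13) + 134*(-1))) = 1/(-74536 + 38*(1300 - 134)) = 1/(-74536 + 38*1166) = 1/(-74536 + 44308) = 1/(-30228) = -1/30228 ≈ -3.3082e-5)
-L = -1*(-1/30228) = 1/30228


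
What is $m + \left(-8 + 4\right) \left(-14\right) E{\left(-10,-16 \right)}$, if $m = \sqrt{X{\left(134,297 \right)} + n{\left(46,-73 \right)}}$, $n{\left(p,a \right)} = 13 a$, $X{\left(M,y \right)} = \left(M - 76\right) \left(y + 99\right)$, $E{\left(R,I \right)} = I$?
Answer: $-896 + \sqrt{22019} \approx -747.61$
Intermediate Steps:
$X{\left(M,y \right)} = \left(-76 + M\right) \left(99 + y\right)$
$m = \sqrt{22019}$ ($m = \sqrt{\left(-7524 - 22572 + 99 \cdot 134 + 134 \cdot 297\right) + 13 \left(-73\right)} = \sqrt{\left(-7524 - 22572 + 13266 + 39798\right) - 949} = \sqrt{22968 - 949} = \sqrt{22019} \approx 148.39$)
$m + \left(-8 + 4\right) \left(-14\right) E{\left(-10,-16 \right)} = \sqrt{22019} + \left(-8 + 4\right) \left(-14\right) \left(-16\right) = \sqrt{22019} + \left(-4\right) \left(-14\right) \left(-16\right) = \sqrt{22019} + 56 \left(-16\right) = \sqrt{22019} - 896 = -896 + \sqrt{22019}$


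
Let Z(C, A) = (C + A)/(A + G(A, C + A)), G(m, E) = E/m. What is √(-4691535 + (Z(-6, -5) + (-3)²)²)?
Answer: I*√919508099/14 ≈ 2166.0*I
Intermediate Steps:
Z(C, A) = (A + C)/(A + (A + C)/A) (Z(C, A) = (C + A)/(A + (C + A)/A) = (A + C)/(A + (A + C)/A))
√(-4691535 + (Z(-6, -5) + (-3)²)²) = √(-4691535 + (-5*(-5 - 6)/(-5 - 6 + (-5)²) + (-3)²)²) = √(-4691535 + (-5*(-11)/(-5 - 6 + 25) + 9)²) = √(-4691535 + (-5*(-11)/14 + 9)²) = √(-4691535 + (-5*1/14*(-11) + 9)²) = √(-4691535 + (55/14 + 9)²) = √(-4691535 + (181/14)²) = √(-4691535 + 32761/196) = √(-919508099/196) = I*√919508099/14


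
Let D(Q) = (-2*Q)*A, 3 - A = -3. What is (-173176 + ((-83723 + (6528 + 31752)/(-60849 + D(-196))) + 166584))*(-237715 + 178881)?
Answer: 103610494974130/19499 ≈ 5.3136e+9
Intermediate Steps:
A = 6 (A = 3 - 1*(-3) = 3 + 3 = 6)
D(Q) = -12*Q (D(Q) = -2*Q*6 = -12*Q)
(-173176 + ((-83723 + (6528 + 31752)/(-60849 + D(-196))) + 166584))*(-237715 + 178881) = (-173176 + ((-83723 + (6528 + 31752)/(-60849 - 12*(-196))) + 166584))*(-237715 + 178881) = (-173176 + ((-83723 + 38280/(-60849 + 2352)) + 166584))*(-58834) = (-173176 + ((-83723 + 38280/(-58497)) + 166584))*(-58834) = (-173176 + ((-83723 + 38280*(-1/58497)) + 166584))*(-58834) = (-173176 + ((-83723 - 12760/19499) + 166584))*(-58834) = (-173176 + (-1632527537/19499 + 166584))*(-58834) = (-173176 + 1615693879/19499)*(-58834) = -1761064945/19499*(-58834) = 103610494974130/19499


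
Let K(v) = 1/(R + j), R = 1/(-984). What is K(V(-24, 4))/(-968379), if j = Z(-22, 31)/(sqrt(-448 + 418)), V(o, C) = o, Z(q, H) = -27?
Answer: 40/926204197157 + 35424*I*sqrt(30)/926204197157 ≈ 4.3187e-11 + 2.0948e-7*I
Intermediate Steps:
j = 9*I*sqrt(30)/10 (j = -27/sqrt(-448 + 418) = -27*(-I*sqrt(30)/30) = -(-9)*I*sqrt(30)/10 = 9*I*sqrt(30)/10 ≈ 4.9295*I)
R = -1/984 ≈ -0.0010163
K(v) = 1/(-1/984 + 9*I*sqrt(30)/10)
K(V(-24, 4))/(-968379) = (-4920/117643109 - 4357152*I*sqrt(30)/117643109)/(-968379) = (-4920/117643109 - 4357152*I*sqrt(30)/117643109)*(-1/968379) = 40/926204197157 + 35424*I*sqrt(30)/926204197157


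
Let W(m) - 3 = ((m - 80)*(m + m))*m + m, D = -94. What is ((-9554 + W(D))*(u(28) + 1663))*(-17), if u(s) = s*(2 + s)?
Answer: 131251665723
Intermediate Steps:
W(m) = 3 + m + 2*m²*(-80 + m) (W(m) = 3 + (((m - 80)*(m + m))*m + m) = 3 + (((-80 + m)*(2*m))*m + m) = 3 + ((2*m*(-80 + m))*m + m) = 3 + (2*m²*(-80 + m) + m) = 3 + (m + 2*m²*(-80 + m)) = 3 + m + 2*m²*(-80 + m))
((-9554 + W(D))*(u(28) + 1663))*(-17) = ((-9554 + (3 - 94 - 160*(-94)² + 2*(-94)³))*(28*(2 + 28) + 1663))*(-17) = ((-9554 + (3 - 94 - 160*8836 + 2*(-830584)))*(28*30 + 1663))*(-17) = ((-9554 + (3 - 94 - 1413760 - 1661168))*(840 + 1663))*(-17) = ((-9554 - 3075019)*2503)*(-17) = -3084573*2503*(-17) = -7720686219*(-17) = 131251665723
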